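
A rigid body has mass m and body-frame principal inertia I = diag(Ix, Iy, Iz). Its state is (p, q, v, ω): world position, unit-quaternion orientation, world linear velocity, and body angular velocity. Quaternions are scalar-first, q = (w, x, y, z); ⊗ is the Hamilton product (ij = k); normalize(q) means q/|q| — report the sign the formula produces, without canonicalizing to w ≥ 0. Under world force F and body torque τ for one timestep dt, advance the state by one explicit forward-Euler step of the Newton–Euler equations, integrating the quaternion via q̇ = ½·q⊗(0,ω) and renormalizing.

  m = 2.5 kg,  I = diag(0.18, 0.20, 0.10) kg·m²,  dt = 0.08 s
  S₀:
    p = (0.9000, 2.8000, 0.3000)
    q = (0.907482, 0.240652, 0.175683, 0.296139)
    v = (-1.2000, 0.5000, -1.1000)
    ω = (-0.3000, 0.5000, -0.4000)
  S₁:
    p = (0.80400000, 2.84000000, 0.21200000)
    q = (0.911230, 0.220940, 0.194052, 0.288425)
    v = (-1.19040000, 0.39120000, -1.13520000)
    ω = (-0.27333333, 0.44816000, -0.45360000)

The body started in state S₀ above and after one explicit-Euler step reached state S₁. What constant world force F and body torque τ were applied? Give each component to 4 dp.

v₁ − v₀ = (0.00960000, -0.10880000, -0.03520000)
m·(v₁−v₀)/dt = (0.3000, -3.4000, -1.1000)
rate change Δω = (0.02666667, -0.05184000, -0.05360000)
ω₀×(Iω₀) = (0.0200, 0.0096, -0.0030)
applied torque τ = (0.0800, -0.1200, -0.0700)

F = (0.3000, -3.4000, -1.1000)
τ = (0.0800, -0.1200, -0.0700)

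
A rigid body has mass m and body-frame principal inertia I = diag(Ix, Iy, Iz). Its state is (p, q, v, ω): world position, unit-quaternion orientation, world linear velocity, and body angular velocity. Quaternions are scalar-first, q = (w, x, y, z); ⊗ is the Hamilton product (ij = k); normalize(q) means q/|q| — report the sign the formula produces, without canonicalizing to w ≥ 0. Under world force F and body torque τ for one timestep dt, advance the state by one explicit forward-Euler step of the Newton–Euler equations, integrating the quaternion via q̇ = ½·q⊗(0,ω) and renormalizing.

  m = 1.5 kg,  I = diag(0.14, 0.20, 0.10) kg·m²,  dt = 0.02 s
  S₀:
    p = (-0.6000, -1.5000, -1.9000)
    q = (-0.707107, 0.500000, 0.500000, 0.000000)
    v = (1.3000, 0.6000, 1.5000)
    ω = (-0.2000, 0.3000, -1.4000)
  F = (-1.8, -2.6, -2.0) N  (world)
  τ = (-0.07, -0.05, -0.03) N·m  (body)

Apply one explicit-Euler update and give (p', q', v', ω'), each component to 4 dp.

(τ − ω×Iω)/I = (-0.8000, -0.3060, -0.2640)
ω + α·dt = (-0.2160, 0.2939, -1.4053)
q⊗(0,ω) = (-0.0500000, -0.5585786, 0.4878679, 1.2399498)
q' = normalize(q + ½dt·q⊗(0,ω)) = (-0.7075, 0.4944, 0.5048, 0.0124)
linear accel F/m = (-1.2000, -1.7333, -1.3333)
p' = p + v·dt = (-0.5740, -1.4880, -1.8700)
new velocity v' = (1.2760, 0.5653, 1.4733)

p' = (-0.5740, -1.4880, -1.8700)
q' = (-0.7075, 0.4944, 0.5048, 0.0124)
v' = (1.2760, 0.5653, 1.4733)
ω' = (-0.2160, 0.2939, -1.4053)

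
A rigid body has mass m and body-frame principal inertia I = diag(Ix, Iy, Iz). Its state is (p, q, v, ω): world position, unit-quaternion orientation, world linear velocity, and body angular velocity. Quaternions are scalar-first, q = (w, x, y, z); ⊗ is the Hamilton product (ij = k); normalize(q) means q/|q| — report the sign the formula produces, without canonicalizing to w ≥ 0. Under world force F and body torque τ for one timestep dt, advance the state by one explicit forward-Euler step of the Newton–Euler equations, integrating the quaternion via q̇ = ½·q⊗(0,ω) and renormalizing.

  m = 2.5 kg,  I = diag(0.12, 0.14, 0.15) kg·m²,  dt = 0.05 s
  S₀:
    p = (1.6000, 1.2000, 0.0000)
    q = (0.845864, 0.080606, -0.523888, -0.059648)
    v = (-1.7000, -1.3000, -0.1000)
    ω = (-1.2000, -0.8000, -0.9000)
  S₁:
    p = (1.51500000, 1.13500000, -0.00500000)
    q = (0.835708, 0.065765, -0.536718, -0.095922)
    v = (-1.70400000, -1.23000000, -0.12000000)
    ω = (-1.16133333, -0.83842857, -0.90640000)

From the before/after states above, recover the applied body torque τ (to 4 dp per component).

ω₁ − ω₀ = (0.03866667, -0.03842857, -0.00640000)
precession coupling = (0.0072, -0.0324, 0.0192)
τ = I·(Δω/dt) + ω₀×(Iω₀) = (0.1000, -0.1400, 0.0000)

τ = (0.1000, -0.1400, 0.0000)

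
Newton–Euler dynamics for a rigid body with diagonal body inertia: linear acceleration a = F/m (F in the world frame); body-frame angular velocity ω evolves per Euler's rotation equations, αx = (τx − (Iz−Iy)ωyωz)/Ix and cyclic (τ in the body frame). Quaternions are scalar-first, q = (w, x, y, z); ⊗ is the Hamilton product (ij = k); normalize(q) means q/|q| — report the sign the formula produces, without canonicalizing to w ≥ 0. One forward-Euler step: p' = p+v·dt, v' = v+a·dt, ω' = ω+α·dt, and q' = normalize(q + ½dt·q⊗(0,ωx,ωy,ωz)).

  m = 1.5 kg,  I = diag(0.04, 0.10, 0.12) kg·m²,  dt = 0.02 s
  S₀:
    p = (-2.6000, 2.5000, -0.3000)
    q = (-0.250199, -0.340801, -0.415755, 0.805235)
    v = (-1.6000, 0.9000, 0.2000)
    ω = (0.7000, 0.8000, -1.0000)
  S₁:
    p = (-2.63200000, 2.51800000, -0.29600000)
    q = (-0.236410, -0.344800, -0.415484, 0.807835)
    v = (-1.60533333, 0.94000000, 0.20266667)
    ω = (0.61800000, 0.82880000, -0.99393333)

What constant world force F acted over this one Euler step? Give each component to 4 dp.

Δv = v₁−v₀ = (-0.00533333, 0.04000000, 0.00266667)
F = m·Δv/dt = (-0.4000, 3.0000, 0.2000)

F = (-0.4000, 3.0000, 0.2000)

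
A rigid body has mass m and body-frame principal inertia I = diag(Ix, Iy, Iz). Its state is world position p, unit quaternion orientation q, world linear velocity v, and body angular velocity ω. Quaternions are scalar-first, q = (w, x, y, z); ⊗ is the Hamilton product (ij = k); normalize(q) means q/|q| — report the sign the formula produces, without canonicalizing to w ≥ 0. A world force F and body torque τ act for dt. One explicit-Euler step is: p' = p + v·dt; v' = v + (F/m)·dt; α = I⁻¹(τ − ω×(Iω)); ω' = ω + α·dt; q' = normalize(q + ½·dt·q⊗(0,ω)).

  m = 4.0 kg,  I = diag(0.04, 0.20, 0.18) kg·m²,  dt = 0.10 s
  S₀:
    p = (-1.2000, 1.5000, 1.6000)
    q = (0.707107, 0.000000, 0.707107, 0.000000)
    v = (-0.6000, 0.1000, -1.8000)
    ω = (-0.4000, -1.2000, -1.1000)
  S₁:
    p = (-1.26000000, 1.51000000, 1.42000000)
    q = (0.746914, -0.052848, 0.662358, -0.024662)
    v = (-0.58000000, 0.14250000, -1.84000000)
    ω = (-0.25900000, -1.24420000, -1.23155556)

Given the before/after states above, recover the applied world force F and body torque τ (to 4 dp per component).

ω₁ − ω₀ = (0.14100000, -0.04420000, -0.13155556)
gyro term ω₀×Iω₀ = (-0.0264, -0.0616, 0.0768)
I·α + gyro = (0.0300, -0.1500, -0.1600)
Δv = v₁−v₀ = (0.02000000, 0.04250000, -0.04000000)
m·(v₁−v₀)/dt = (0.8000, 1.7000, -1.6000)

F = (0.8000, 1.7000, -1.6000)
τ = (0.0300, -0.1500, -0.1600)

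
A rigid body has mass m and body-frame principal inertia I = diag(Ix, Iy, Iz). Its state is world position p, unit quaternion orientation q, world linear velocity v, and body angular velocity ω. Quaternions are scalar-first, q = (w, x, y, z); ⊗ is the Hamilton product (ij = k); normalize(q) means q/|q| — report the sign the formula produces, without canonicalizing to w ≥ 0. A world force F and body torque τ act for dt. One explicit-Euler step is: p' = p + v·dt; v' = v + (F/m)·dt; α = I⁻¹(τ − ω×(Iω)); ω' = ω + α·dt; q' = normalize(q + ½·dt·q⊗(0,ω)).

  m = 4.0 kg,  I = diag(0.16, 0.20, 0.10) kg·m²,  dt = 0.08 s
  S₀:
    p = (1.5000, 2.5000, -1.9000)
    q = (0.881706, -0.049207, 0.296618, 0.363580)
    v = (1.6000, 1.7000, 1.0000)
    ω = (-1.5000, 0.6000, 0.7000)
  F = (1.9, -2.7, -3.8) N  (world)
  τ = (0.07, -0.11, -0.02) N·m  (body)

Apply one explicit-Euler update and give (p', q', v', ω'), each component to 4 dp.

precession coupling ω×(Iω) = (-0.0420, -0.0630, -0.0360)
α = I⁻¹(τ − ω×Iω) = (0.7000, -0.2350, 0.1600)
ω + α·dt = (-1.4440, 0.5812, 0.7128)
q⊗(0,ω) = (-0.5062873, -1.3330744, 0.0180985, 1.0325970)
q + ½dt·q⊗(0,ω), renormalized = (0.8593, -0.1023, 0.2966, 0.4039)
a = F/m = (0.4750, -0.6750, -0.9500)
p' = p + v·dt = (1.6280, 2.6360, -1.8200)
v + (F/m)dt = (1.6380, 1.6460, 0.9240)

p' = (1.6280, 2.6360, -1.8200)
q' = (0.8593, -0.1023, 0.2966, 0.4039)
v' = (1.6380, 1.6460, 0.9240)
ω' = (-1.4440, 0.5812, 0.7128)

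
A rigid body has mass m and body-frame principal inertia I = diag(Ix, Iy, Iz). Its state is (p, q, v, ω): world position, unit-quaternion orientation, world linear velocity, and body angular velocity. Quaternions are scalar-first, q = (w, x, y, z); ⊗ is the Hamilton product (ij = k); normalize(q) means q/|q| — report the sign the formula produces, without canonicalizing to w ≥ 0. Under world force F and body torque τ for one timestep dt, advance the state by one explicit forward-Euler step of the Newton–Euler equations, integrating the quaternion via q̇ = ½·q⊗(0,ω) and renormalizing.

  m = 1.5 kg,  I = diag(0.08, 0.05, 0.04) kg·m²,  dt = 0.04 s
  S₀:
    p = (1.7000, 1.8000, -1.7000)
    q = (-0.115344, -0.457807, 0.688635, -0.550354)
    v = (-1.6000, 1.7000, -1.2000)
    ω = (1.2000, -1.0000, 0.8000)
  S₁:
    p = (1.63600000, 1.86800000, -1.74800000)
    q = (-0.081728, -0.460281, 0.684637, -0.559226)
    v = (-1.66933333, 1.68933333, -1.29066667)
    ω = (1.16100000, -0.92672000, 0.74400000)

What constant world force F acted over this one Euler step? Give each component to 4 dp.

velocity change Δv = (-0.06933333, -0.01066667, -0.09066667)
applied force F = (-2.6000, -0.4000, -3.4000)

F = (-2.6000, -0.4000, -3.4000)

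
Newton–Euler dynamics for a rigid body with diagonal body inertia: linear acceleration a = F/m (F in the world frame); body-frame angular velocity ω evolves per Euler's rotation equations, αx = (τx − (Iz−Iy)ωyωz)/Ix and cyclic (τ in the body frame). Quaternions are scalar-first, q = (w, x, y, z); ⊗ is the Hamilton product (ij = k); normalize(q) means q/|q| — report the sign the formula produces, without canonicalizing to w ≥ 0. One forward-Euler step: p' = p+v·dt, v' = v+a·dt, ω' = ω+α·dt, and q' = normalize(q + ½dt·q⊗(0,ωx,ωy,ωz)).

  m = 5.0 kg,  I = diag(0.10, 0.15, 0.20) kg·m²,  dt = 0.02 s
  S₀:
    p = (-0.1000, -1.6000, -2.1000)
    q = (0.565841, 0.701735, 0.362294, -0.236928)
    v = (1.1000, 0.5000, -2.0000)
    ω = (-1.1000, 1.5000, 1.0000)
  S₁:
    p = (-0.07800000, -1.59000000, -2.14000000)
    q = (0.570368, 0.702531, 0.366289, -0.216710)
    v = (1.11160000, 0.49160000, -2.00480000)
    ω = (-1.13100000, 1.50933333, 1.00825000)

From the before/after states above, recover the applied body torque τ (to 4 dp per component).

ω₁ − ω₀ = (-0.03100000, 0.00933333, 0.00825000)
gyro term ω₀×Iω₀ = (0.0750, 0.1100, -0.0825)
applied torque τ = (-0.0800, 0.1800, 0.0000)

τ = (-0.0800, 0.1800, 0.0000)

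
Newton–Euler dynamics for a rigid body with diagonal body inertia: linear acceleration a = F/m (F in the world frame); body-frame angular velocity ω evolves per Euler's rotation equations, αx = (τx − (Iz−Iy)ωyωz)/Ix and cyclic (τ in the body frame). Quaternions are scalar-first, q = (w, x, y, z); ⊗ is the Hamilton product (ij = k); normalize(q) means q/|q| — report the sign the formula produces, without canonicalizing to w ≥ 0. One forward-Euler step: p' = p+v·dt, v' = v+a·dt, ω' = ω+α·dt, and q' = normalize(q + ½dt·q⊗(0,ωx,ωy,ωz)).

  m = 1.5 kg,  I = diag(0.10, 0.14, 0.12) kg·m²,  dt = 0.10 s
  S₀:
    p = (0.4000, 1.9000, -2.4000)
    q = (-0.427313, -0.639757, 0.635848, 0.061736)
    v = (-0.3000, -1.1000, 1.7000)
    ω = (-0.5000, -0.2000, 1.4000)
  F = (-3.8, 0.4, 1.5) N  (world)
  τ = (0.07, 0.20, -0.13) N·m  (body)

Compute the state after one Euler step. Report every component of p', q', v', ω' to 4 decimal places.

p' = (0.3700, 1.7900, -2.2300)
q' = (-0.4400, -0.5823, 0.6814, 0.0540)
v' = (-0.5533, -1.0733, 1.8000)
ω' = (-0.4356, -0.0671, 1.2883)

ω×(Iω) gyroscopic = (0.0056, 0.0140, 0.0040)
angular accel α = (0.6440, 1.3286, -1.1167)
ω' = ω + α·dt = (-0.4356, -0.0671, 1.2883)
Hamilton product q⊗(0,ω) = (-0.2791393, 1.1161909, 0.9502544, -0.1523628)
q' = normalize(q + ½dt·q⊗(0,ω)) = (-0.4400, -0.5823, 0.6814, 0.0540)
a = F/m = (-2.5333, 0.2667, 1.0000)
p + v·dt = (0.3700, 1.7900, -2.2300)
new velocity v' = (-0.5533, -1.0733, 1.8000)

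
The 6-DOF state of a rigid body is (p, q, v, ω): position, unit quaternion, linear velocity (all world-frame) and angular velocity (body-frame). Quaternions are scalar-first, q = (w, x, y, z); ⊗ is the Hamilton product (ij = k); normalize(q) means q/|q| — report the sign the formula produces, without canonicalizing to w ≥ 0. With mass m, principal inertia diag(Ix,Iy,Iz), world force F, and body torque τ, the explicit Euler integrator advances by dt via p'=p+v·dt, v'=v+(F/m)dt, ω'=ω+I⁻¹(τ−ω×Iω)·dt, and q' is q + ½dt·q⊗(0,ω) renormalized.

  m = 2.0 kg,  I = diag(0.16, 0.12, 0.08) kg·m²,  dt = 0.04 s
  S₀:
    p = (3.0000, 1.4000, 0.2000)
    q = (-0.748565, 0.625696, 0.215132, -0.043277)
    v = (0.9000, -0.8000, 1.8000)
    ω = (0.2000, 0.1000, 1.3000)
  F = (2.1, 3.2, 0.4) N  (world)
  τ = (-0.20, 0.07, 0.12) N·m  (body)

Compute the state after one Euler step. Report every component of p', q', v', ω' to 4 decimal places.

p' = (3.0360, 1.3680, 0.2720)
q' = (-0.7501, 0.6282, 0.1971, -0.0623)
v' = (0.9420, -0.7360, 1.8080)
ω' = (0.1513, 0.1164, 1.3604)

(τ − ω×Iω)/I = (-1.2175, 0.4100, 1.5100)
ω + α·dt = (0.1513, 0.1164, 1.3604)
Hamilton product q⊗(0,ω) = (-0.0903923, 0.1342863, -0.8969167, -0.9535913)
updated quaternion q' = (-0.7501, 0.6282, 0.1971, -0.0623)
p' = p + v·dt = (3.0360, 1.3680, 0.2720)
v' = v + a·dt = (0.9420, -0.7360, 1.8080)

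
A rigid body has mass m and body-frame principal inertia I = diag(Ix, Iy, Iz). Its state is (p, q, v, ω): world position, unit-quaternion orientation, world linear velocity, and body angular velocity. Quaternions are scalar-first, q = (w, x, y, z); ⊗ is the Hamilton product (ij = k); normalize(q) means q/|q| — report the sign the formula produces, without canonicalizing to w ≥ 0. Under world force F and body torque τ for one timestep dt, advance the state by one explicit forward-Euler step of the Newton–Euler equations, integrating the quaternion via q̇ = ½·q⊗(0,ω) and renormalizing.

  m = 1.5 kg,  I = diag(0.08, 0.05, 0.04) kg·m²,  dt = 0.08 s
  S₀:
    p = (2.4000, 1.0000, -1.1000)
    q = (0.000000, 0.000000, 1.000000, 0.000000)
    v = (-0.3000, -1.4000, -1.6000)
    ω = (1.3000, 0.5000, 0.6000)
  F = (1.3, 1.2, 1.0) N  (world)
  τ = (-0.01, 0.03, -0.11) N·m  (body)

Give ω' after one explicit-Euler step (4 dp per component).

angular accel α = (-0.0875, -0.0240, -2.2625)
ω + α·dt = (1.2930, 0.4981, 0.4190)

ω' = (1.2930, 0.4981, 0.4190)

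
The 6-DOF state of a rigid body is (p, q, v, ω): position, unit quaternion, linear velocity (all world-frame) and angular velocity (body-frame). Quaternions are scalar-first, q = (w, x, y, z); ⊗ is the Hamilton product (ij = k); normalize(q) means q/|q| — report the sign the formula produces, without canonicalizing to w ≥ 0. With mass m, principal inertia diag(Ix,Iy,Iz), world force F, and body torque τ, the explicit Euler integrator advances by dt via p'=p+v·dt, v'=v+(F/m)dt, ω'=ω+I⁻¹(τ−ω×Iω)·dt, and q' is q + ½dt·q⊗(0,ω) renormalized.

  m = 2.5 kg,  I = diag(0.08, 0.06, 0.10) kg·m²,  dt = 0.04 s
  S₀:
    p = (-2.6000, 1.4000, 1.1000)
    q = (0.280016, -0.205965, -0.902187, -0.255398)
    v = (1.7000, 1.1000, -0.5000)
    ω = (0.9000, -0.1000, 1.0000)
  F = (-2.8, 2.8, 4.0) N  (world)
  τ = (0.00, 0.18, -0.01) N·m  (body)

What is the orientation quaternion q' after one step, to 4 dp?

q⊗(0,ω) = (0.3505478, -0.6757124, -0.0518948, 1.1125808)
q + ½dt·q⊗(0,ω), renormalized = (0.2869, -0.2194, -0.9029, -0.2331)

q' = (0.2869, -0.2194, -0.9029, -0.2331)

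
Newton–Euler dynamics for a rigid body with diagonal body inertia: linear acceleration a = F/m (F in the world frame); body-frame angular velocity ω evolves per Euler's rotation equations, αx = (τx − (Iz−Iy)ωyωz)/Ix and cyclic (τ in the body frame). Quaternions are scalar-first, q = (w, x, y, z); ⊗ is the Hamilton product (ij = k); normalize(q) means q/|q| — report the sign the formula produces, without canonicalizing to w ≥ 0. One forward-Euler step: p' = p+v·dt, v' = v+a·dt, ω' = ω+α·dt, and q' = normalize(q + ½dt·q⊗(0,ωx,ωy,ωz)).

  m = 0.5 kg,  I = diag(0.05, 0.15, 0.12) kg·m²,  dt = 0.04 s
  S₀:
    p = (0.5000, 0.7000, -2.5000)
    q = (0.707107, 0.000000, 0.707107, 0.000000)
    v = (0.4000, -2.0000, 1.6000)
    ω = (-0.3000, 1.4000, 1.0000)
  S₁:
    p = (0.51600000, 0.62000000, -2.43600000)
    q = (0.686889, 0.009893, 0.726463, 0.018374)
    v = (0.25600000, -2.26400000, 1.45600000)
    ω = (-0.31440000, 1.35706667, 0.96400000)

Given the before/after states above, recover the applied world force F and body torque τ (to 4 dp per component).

F = (-1.8000, -3.3000, -1.8000)
τ = (-0.0600, -0.1400, -0.1500)

ω₁ − ω₀ = (-0.01440000, -0.04293333, -0.03600000)
τ = I·(Δω/dt) + ω₀×(Iω₀) = (-0.0600, -0.1400, -0.1500)
v₁ − v₀ = (-0.14400000, -0.26400000, -0.14400000)
F = m·Δv/dt = (-1.8000, -3.3000, -1.8000)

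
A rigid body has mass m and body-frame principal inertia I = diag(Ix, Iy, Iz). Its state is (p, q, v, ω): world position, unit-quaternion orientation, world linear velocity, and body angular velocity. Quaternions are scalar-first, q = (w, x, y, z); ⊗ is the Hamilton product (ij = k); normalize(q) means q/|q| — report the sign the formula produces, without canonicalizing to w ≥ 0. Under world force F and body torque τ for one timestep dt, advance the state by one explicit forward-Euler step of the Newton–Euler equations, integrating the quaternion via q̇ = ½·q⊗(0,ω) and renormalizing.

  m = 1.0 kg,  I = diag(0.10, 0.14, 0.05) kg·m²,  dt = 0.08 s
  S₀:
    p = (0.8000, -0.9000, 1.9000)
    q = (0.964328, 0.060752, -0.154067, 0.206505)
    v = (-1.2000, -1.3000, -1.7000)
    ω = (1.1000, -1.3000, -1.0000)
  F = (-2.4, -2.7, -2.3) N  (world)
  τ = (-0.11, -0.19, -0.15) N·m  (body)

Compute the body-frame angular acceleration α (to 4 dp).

ω×(Iω) gyroscopic = (-0.1170, -0.0550, -0.0572)
angular accel α = (0.0700, -0.9643, -1.8560)

α = (0.0700, -0.9643, -1.8560)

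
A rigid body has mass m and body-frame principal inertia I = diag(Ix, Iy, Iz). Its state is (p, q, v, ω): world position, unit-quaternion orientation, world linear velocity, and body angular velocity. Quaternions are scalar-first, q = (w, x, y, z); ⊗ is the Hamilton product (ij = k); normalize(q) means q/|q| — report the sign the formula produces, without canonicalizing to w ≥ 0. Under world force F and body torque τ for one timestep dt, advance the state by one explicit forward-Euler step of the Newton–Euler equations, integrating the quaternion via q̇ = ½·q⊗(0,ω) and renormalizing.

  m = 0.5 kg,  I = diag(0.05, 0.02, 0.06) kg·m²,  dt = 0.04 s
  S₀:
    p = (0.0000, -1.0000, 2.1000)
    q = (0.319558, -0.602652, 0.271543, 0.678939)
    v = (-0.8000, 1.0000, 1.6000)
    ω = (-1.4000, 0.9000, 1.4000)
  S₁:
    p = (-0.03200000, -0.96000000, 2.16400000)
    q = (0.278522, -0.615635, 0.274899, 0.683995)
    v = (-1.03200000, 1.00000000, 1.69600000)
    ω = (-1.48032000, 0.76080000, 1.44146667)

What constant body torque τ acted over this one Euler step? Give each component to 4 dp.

rate change Δω = (-0.08032000, -0.13920000, 0.04146667)
I·α + gyro = (-0.0500, -0.0500, 0.1000)

τ = (-0.0500, -0.0500, 0.1000)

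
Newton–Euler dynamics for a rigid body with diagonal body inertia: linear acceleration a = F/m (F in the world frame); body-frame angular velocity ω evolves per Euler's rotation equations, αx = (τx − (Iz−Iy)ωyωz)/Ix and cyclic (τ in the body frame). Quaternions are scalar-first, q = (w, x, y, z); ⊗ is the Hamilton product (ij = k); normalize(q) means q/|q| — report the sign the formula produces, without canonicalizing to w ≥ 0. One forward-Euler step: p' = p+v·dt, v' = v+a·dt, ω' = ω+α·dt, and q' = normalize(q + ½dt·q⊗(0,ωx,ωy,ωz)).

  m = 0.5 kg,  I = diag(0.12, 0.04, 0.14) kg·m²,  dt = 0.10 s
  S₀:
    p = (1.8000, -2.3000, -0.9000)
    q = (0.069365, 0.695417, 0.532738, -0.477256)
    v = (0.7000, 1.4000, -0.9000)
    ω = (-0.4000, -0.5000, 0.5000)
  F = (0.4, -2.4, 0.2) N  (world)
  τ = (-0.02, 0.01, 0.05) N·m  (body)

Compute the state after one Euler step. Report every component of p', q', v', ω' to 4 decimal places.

angular accel α = (0.0417, 0.1500, 0.4714)
new body rate ω' = (-0.3958, -0.4850, 0.5471)
q⊗(0,ω) = (0.7831638, -0.0000050, -0.1914886, -0.0999308)
q' = normalize(q + ½dt·q⊗(0,ω)) = (0.1084, 0.6948, 0.5227, -0.4819)
a = (0.8000, -4.8000, 0.4000)
p + v·dt = (1.8700, -2.1600, -0.9900)
v' = v + a·dt = (0.7800, 0.9200, -0.8600)

p' = (1.8700, -2.1600, -0.9900)
q' = (0.1084, 0.6948, 0.5227, -0.4819)
v' = (0.7800, 0.9200, -0.8600)
ω' = (-0.3958, -0.4850, 0.5471)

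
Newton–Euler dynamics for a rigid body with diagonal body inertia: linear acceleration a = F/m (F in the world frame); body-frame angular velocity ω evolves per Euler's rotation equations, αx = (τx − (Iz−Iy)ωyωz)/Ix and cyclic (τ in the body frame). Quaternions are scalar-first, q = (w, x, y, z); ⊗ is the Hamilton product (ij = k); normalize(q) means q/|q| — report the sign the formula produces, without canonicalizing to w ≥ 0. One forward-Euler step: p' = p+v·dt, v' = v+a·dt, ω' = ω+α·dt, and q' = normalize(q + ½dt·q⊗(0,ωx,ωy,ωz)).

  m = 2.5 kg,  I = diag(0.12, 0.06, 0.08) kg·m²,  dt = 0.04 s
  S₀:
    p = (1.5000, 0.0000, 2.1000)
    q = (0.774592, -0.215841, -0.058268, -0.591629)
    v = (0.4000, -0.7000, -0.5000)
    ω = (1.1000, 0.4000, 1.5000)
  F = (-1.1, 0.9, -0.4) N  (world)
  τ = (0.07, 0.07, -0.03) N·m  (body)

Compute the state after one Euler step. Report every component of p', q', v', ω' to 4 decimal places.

p' = (1.5160, -0.0280, 2.0800)
q' = (0.7970, -0.1957, -0.0586, -0.5684)
v' = (0.3824, -0.6856, -0.5064)
ω' = (1.1193, 0.4027, 1.4982)

α = I⁻¹(τ − ω×Iω) = (0.4833, 0.0667, -0.0450)
ω + α·dt = (1.1193, 0.4027, 1.4982)
2q̇ = q⊗(0,ω) = (1.1481758, 1.0013008, -0.0171936, 1.1396464)
updated quaternion q' = (0.7970, -0.1957, -0.0586, -0.5684)
a = (-0.4400, 0.3600, -0.1600)
p + v·dt = (1.5160, -0.0280, 2.0800)
new velocity v' = (0.3824, -0.6856, -0.5064)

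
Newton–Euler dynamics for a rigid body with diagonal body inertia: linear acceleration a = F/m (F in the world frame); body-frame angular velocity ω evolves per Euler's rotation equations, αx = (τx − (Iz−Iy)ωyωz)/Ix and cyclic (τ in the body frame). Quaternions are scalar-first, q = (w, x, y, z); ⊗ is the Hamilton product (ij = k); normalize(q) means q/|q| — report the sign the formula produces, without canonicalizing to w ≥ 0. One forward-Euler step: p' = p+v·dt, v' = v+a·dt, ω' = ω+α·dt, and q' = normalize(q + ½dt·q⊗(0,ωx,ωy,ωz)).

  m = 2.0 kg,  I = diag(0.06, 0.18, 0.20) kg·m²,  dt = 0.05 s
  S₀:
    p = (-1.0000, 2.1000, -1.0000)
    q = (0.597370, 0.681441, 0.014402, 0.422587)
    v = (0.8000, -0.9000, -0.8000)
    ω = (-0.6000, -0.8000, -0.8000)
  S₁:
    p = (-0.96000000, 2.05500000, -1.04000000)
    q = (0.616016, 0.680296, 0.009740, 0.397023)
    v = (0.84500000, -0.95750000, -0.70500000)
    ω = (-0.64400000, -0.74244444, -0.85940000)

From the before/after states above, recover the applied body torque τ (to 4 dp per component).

Δω = ω₁−ω₀ = (-0.04400000, 0.05755556, -0.05940000)
I·α + gyro = (-0.0400, 0.1400, -0.1800)

τ = (-0.0400, 0.1400, -0.1800)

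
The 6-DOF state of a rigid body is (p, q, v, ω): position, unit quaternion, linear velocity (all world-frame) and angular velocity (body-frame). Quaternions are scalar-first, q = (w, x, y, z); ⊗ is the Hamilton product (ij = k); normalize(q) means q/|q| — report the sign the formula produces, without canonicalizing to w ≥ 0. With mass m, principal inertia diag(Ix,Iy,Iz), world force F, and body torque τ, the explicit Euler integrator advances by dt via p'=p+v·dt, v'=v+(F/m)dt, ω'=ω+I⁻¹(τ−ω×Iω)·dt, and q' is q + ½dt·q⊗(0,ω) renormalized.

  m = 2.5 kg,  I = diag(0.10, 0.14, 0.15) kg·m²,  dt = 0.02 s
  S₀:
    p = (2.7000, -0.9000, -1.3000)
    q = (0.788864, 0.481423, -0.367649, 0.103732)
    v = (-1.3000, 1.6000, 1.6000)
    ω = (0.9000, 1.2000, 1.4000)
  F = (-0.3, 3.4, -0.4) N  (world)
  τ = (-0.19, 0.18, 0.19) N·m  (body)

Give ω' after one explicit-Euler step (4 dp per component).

ω' = (0.8586, 1.2347, 1.4196)

precession coupling ω×(Iω) = (0.0168, -0.0630, 0.0432)
α = I⁻¹(τ − ω×Iω) = (-2.0680, 1.7357, 0.9787)
ω + α·dt = (0.8586, 1.2347, 1.4196)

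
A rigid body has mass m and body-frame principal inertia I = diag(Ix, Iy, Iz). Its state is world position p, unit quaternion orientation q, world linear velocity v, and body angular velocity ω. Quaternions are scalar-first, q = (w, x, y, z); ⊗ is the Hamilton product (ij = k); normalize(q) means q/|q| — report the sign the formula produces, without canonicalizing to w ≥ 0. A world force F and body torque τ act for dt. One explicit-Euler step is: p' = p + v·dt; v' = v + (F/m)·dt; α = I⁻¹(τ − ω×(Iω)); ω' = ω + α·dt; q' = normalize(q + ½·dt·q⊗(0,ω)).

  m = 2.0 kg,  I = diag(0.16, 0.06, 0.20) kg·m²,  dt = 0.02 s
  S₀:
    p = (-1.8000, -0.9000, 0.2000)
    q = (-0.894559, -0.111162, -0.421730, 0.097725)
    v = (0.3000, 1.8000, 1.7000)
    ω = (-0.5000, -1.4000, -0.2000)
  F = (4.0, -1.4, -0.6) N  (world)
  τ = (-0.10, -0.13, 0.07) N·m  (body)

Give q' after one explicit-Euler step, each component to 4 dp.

2q̇ = q⊗(0,ω) = (-0.6264580, 0.6684405, 1.1812877, 0.1236736)
updated quaternion q' = (-0.9007, -0.1045, -0.4099, 0.0990)

q' = (-0.9007, -0.1045, -0.4099, 0.0990)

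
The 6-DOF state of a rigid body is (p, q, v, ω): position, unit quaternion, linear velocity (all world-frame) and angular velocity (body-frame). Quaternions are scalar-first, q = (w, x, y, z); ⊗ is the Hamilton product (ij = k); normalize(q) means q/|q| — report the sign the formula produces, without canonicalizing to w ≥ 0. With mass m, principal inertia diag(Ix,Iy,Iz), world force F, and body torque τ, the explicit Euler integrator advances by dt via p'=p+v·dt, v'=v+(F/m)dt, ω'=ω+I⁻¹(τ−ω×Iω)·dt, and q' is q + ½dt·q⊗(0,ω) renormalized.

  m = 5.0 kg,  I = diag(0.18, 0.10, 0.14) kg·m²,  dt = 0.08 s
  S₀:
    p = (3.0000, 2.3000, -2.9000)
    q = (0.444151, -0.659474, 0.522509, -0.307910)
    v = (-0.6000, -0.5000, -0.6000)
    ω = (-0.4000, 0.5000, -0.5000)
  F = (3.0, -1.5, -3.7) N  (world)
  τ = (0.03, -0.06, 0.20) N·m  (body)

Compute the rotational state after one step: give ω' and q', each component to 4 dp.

ω' = (-0.3822, 0.4456, -0.3949)
q' = (0.4168, -0.6705, 0.5229, -0.3215)

(τ − ω×Iω)/I = (0.2222, -0.6800, 1.3143)
ω' = ω + α·dt = (-0.3822, 0.4456, -0.3949)
q⊗(0,ω) = (-0.6789991, -0.2849599, 0.0155025, -0.3428089)
updated quaternion q' = (0.4168, -0.6705, 0.5229, -0.3215)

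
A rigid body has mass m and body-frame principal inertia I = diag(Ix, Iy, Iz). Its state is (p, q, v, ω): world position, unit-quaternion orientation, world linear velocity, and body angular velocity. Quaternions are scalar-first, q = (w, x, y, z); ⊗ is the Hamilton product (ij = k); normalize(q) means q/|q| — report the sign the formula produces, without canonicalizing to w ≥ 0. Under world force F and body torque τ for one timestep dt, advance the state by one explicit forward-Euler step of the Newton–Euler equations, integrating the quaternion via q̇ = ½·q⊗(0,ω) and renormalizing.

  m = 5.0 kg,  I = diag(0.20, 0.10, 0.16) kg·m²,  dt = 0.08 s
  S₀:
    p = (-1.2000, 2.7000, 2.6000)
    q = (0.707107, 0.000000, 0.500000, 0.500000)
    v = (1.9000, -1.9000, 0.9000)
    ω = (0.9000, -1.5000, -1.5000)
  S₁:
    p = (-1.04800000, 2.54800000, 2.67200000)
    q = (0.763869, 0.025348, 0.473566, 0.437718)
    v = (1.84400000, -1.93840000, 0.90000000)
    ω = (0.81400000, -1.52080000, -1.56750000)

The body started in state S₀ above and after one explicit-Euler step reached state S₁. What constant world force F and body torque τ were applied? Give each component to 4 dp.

v₁ − v₀ = (-0.05600000, -0.03840000, 0.00000000)
F = m·Δv/dt = (-3.5000, -2.4000, 0.0000)
rate change Δω = (-0.08600000, -0.02080000, -0.06750000)
precession coupling = (0.1350, -0.0540, 0.1350)
applied torque τ = (-0.0800, -0.0800, 0.0000)

F = (-3.5000, -2.4000, 0.0000)
τ = (-0.0800, -0.0800, 0.0000)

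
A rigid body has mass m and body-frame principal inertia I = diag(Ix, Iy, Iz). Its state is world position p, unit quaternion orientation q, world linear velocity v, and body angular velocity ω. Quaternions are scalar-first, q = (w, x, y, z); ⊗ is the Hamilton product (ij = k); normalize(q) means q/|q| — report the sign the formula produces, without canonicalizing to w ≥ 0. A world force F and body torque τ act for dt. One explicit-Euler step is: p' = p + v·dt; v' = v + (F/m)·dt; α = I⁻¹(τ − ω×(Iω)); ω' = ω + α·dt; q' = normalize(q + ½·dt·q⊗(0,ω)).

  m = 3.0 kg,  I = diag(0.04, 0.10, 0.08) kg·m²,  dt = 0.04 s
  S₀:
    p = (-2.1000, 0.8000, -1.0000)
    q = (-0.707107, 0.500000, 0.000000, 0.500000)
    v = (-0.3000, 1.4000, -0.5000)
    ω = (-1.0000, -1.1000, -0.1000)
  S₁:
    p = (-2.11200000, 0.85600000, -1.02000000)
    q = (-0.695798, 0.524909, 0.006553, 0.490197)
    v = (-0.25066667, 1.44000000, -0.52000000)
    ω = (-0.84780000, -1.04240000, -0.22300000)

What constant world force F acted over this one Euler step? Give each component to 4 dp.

F = (3.7000, 3.0000, -1.5000)

v₁ − v₀ = (0.04933333, 0.04000000, -0.02000000)
F = m·Δv/dt = (3.7000, 3.0000, -1.5000)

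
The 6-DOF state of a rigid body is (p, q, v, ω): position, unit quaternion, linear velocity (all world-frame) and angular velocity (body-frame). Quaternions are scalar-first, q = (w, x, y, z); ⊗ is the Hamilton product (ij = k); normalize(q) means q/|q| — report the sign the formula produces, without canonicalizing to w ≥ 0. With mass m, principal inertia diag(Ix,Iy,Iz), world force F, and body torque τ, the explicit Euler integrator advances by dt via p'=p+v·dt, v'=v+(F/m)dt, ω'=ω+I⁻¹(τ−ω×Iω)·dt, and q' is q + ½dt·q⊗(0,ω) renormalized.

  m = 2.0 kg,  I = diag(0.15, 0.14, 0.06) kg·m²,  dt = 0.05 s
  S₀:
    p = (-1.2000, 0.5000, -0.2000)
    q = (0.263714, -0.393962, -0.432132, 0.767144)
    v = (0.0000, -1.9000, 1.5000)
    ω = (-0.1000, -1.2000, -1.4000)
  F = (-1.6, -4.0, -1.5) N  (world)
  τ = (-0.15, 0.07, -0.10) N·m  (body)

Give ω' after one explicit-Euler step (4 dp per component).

ω×(Iω) gyroscopic = (-0.1344, 0.0126, -0.0012)
α = I⁻¹(τ − ω×Iω) = (-0.1040, 0.4100, -1.6467)
ω + α·dt = (-0.1052, -1.1795, -1.4823)

ω' = (-0.1052, -1.1795, -1.4823)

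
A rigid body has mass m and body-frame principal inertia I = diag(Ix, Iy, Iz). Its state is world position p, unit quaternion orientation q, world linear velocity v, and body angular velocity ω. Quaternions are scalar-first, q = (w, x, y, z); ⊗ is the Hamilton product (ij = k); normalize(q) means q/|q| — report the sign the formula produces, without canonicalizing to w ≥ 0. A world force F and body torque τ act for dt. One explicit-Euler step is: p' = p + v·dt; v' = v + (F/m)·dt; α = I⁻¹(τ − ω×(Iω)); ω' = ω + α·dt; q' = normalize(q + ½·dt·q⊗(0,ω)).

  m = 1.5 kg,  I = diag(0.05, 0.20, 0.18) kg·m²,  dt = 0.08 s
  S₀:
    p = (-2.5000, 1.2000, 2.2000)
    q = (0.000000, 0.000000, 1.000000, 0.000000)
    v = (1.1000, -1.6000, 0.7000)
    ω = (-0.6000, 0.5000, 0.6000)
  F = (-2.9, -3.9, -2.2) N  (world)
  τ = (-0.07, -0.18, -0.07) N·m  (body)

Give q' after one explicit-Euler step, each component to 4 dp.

2q̇ = q⊗(0,ω) = (-0.5000000, 0.6000000, 0.0000000, 0.6000000)
q + ½dt·q⊗(0,ω), renormalized = (-0.0200, 0.0240, 0.9992, 0.0240)

q' = (-0.0200, 0.0240, 0.9992, 0.0240)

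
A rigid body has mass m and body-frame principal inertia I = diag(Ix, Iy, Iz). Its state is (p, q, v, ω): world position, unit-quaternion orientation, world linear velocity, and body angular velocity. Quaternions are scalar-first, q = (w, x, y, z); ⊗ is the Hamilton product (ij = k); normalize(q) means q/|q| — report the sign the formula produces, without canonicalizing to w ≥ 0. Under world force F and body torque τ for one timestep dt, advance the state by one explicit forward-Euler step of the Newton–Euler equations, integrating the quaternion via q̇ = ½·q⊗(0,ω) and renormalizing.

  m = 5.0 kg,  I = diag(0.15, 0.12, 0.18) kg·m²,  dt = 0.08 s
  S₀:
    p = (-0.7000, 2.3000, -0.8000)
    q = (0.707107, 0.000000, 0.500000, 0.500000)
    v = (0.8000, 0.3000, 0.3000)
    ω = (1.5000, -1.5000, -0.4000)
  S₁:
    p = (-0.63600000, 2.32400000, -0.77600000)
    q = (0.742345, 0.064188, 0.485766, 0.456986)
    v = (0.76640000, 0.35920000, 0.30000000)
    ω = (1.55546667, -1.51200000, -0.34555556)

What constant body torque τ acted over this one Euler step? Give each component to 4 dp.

rate change Δω = (0.05546667, -0.01200000, 0.05444444)
gyro term ω₀×Iω₀ = (0.0360, 0.0180, 0.0675)
τ = I·(Δω/dt) + ω₀×(Iω₀) = (0.1400, 0.0000, 0.1900)

τ = (0.1400, 0.0000, 0.1900)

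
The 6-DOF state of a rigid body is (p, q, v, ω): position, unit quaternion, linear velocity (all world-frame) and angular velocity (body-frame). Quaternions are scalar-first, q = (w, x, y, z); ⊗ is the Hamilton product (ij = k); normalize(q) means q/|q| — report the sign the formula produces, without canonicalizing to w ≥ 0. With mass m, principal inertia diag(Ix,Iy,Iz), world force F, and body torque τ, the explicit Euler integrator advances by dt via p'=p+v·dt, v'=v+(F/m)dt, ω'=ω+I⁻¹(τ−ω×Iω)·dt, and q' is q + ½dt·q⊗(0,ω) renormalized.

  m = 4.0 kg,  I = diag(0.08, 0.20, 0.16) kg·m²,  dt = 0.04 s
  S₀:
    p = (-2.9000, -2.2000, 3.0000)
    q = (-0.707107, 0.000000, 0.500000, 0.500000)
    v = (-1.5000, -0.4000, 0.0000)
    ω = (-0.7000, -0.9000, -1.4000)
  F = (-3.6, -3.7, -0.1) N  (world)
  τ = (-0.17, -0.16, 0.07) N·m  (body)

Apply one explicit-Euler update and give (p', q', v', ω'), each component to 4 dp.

(τ − ω×Iω)/I = (-1.4950, -0.4080, -0.0350)
new body rate ω' = (-0.7598, -0.9163, -1.4014)
2q̇ = q⊗(0,ω) = (1.1500000, 0.2449749, 0.2863963, 1.3399498)
q + ½dt·q⊗(0,ω), renormalized = (-0.6837, 0.0049, 0.5054, 0.5265)
linear accel F/m = (-0.9000, -0.9250, -0.0250)
p + v·dt = (-2.9600, -2.2160, 3.0000)
new velocity v' = (-1.5360, -0.4370, -0.0010)

p' = (-2.9600, -2.2160, 3.0000)
q' = (-0.6837, 0.0049, 0.5054, 0.5265)
v' = (-1.5360, -0.4370, -0.0010)
ω' = (-0.7598, -0.9163, -1.4014)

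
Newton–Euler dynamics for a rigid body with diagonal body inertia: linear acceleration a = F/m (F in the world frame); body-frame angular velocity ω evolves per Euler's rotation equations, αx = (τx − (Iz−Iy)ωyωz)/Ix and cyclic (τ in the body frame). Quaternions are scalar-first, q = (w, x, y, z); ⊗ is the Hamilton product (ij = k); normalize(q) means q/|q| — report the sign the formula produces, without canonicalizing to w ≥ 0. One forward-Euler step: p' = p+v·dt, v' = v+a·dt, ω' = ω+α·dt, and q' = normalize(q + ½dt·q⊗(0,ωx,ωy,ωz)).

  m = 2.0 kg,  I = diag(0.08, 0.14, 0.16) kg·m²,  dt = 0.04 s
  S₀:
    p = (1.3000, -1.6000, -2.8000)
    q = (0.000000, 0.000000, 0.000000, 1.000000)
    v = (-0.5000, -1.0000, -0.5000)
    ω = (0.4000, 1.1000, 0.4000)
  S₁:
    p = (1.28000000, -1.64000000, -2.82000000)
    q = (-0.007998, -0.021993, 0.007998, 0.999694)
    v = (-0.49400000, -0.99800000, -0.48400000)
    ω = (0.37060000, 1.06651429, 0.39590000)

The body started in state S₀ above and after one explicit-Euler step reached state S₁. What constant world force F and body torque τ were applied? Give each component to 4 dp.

F = (0.3000, 0.1000, 0.8000)
τ = (-0.0500, -0.1300, 0.0100)

ω₁ − ω₀ = (-0.02940000, -0.03348571, -0.00410000)
I·α + gyro = (-0.0500, -0.1300, 0.0100)
v₁ − v₀ = (0.00600000, 0.00200000, 0.01600000)
F = m·Δv/dt = (0.3000, 0.1000, 0.8000)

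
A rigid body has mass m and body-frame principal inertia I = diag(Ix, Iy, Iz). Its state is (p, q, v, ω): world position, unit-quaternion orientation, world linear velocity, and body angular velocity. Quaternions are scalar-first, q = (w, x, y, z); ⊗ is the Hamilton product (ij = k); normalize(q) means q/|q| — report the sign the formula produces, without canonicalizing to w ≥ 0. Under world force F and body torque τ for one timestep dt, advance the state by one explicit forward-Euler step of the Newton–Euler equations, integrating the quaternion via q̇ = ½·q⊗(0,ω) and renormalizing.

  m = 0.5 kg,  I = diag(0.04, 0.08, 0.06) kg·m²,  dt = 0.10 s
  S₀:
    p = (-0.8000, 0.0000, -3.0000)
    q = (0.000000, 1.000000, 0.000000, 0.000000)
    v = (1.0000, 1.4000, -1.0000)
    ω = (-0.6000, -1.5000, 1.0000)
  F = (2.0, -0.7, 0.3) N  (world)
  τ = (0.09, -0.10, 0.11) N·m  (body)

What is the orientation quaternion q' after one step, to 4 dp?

q' = (0.0299, 0.9955, -0.0498, -0.0747)

q⊗(0,ω) = (0.6000000, 0.0000000, -1.0000000, -1.5000000)
q' = normalize(q + ½dt·q⊗(0,ω)) = (0.0299, 0.9955, -0.0498, -0.0747)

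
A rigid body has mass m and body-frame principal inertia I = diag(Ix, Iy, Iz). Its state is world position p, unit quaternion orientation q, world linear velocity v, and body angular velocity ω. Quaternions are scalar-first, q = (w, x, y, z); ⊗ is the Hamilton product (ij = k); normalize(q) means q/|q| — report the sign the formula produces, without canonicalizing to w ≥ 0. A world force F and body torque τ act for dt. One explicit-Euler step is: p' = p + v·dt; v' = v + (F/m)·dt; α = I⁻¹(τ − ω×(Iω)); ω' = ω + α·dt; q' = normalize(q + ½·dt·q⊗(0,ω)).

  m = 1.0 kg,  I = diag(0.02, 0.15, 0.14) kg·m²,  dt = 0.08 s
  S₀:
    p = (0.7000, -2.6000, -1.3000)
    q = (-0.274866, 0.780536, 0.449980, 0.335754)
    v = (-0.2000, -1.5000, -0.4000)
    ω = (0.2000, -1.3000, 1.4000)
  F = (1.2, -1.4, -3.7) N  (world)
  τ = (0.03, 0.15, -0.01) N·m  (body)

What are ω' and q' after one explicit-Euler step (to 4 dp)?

ω×(Iω) gyroscopic = (0.0182, -0.0336, -0.0338)
angular accel α = (0.5900, 1.2240, 0.1700)
ω' = ω + α·dt = (0.2472, -1.2021, 1.4136)
Hamilton product q⊗(0,ω) = (-0.0411888, 1.0114790, -0.6682738, -1.4895052)
q' = normalize(q + ½dt·q⊗(0,ω)) = (-0.2757, 0.8186, 0.4220, 0.2754)

ω' = (0.2472, -1.2021, 1.4136)
q' = (-0.2757, 0.8186, 0.4220, 0.2754)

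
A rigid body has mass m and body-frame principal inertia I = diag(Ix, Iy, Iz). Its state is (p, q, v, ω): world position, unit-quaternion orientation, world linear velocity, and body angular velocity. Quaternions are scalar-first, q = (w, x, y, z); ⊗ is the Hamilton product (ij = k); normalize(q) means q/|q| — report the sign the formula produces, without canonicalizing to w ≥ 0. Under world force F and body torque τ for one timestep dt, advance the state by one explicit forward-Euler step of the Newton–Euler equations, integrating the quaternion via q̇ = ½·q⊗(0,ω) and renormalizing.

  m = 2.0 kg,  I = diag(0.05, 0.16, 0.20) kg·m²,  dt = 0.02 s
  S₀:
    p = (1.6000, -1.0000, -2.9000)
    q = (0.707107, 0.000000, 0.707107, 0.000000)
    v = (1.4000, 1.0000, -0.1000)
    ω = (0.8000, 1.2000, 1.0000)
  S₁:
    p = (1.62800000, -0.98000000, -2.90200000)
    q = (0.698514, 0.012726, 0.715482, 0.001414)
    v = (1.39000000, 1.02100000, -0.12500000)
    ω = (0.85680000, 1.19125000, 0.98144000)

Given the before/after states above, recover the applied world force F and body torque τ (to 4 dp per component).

ω₁ − ω₀ = (0.05680000, -0.00875000, -0.01856000)
I·α + gyro = (0.1900, -0.1900, -0.0800)
Δv = v₁−v₀ = (-0.01000000, 0.02100000, -0.02500000)
applied force F = (-1.0000, 2.1000, -2.5000)

F = (-1.0000, 2.1000, -2.5000)
τ = (0.1900, -0.1900, -0.0800)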